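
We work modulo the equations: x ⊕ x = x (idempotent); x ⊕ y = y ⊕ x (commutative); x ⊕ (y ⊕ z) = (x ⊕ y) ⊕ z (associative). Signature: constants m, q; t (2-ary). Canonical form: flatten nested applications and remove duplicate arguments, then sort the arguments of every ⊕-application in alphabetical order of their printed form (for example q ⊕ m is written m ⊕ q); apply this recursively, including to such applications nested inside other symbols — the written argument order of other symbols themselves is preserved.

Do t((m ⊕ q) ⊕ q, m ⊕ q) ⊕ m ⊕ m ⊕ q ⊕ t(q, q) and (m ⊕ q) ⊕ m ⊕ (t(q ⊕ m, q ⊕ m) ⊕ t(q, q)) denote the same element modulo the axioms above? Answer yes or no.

Left:  t((m ⊕ q) ⊕ q, m ⊕ q) ⊕ m ⊕ m ⊕ q ⊕ t(q, q)
  Inside:  t((m ⊕ q) ⊕ q, m ⊕ q)  →  t(m ⊕ q, m ⊕ q)
  Idempotence:  drop duplicate m
  Sort:  m ⊕ q ⊕ t(m ⊕ q, m ⊕ q) ⊕ t(q, q)
Right:  (m ⊕ q) ⊕ m ⊕ (t(q ⊕ m, q ⊕ m) ⊕ t(q, q))
  Un-nest:  m ⊕ q ⊕ m ⊕ t(q ⊕ m, q ⊕ m) ⊕ t(q, q)
  Simplify inside:  t(q ⊕ m, q ⊕ m)  →  t(m ⊕ q, m ⊕ q)
  Drop duplicates:  drop duplicate m
  Sort:  m ⊕ q ⊕ t(m ⊕ q, m ⊕ q) ⊕ t(q, q)

Answer: yes — both canonical forms are m ⊕ q ⊕ t(m ⊕ q, m ⊕ q) ⊕ t(q, q)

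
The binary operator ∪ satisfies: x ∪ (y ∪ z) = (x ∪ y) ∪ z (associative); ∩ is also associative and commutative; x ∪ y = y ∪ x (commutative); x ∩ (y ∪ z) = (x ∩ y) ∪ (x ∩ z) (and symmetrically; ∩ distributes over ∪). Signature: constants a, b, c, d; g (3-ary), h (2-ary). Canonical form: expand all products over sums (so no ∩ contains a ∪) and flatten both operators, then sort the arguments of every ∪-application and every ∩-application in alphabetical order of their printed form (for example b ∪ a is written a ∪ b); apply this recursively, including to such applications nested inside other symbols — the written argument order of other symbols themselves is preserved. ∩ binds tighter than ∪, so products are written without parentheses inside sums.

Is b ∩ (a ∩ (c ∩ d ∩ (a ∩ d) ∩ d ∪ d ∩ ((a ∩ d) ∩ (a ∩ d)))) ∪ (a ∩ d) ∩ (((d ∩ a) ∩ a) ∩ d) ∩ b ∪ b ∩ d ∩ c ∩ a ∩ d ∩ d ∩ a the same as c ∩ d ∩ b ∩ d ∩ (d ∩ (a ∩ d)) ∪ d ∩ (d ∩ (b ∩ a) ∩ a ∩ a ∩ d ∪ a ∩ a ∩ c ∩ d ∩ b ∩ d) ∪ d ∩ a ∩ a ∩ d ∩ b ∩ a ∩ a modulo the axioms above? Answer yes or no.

Left:  b ∩ (a ∩ (c ∩ d ∩ (a ∩ d) ∩ d ∪ d ∩ ((a ∩ d) ∩ (a ∩ d)))) ∪ (a ∩ d) ∩ (((d ∩ a) ∩ a) ∩ d) ∩ b ∪ b ∩ d ∩ c ∩ a ∩ d ∩ d ∩ a
  Distribute:  a ∩ a ∩ b ∩ c ∩ d ∩ d ∩ d ∪ a ∩ a ∩ a ∩ b ∩ d ∩ d ∩ d ∪ a ∩ a ∩ a ∩ b ∩ d ∩ d ∩ d ∪ a ∩ a ∩ b ∩ c ∩ d ∩ d ∩ d
  Sort arguments:  a ∩ a ∩ a ∩ b ∩ d ∩ d ∩ d ∪ a ∩ a ∩ a ∩ b ∩ d ∩ d ∩ d ∪ a ∩ a ∩ b ∩ c ∩ d ∩ d ∩ d ∪ a ∩ a ∩ b ∩ c ∩ d ∩ d ∩ d
Right:  c ∩ d ∩ b ∩ d ∩ (d ∩ (a ∩ d)) ∪ d ∩ (d ∩ (b ∩ a) ∩ a ∩ a ∩ d ∪ a ∩ a ∩ c ∩ d ∩ b ∩ d) ∪ d ∩ a ∩ a ∩ d ∩ b ∩ a ∩ a
  Distribute:  a ∩ b ∩ c ∩ d ∩ d ∩ d ∩ d ∪ a ∩ a ∩ a ∩ b ∩ d ∩ d ∩ d ∪ a ∩ a ∩ b ∩ c ∩ d ∩ d ∩ d ∪ a ∩ a ∩ a ∩ a ∩ b ∩ d ∩ d
  Order the arguments:  a ∩ a ∩ a ∩ a ∩ b ∩ d ∩ d ∪ a ∩ a ∩ a ∩ b ∩ d ∩ d ∩ d ∪ a ∩ a ∩ b ∩ c ∩ d ∩ d ∩ d ∪ a ∩ b ∩ c ∩ d ∩ d ∩ d ∩ d

Answer: no — a ∩ a ∩ a ∩ b ∩ d ∩ d ∩ d ∪ a ∩ a ∩ a ∩ b ∩ d ∩ d ∩ d ∪ a ∩ a ∩ b ∩ c ∩ d ∩ d ∩ d ∪ a ∩ a ∩ b ∩ c ∩ d ∩ d ∩ d vs a ∩ a ∩ a ∩ a ∩ b ∩ d ∩ d ∪ a ∩ a ∩ a ∩ b ∩ d ∩ d ∩ d ∪ a ∩ a ∩ b ∩ c ∩ d ∩ d ∩ d ∪ a ∩ b ∩ c ∩ d ∩ d ∩ d ∩ d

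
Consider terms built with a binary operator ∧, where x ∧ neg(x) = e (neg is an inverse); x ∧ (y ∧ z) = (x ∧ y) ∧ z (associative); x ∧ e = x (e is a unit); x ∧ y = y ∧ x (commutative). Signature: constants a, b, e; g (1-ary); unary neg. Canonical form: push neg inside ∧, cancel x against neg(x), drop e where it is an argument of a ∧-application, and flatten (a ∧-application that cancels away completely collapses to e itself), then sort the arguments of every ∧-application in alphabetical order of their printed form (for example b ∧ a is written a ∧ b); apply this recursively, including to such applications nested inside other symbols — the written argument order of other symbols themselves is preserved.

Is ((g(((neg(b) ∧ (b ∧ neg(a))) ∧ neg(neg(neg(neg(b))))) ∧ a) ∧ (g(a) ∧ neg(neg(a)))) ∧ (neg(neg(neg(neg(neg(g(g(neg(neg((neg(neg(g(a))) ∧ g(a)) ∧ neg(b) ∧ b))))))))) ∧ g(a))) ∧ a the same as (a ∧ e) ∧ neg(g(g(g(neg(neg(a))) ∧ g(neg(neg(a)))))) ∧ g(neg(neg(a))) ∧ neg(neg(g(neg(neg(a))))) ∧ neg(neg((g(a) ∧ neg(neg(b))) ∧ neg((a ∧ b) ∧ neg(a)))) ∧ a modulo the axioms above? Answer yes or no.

Left:  ((g(((neg(b) ∧ (b ∧ neg(a))) ∧ neg(neg(neg(neg(b))))) ∧ a) ∧ (g(a) ∧ neg(neg(a)))) ∧ (neg(neg(neg(neg(neg(g(g(neg(neg((neg(neg(g(a))) ∧ g(a)) ∧ neg(b) ∧ b))))))))) ∧ g(a))) ∧ a
  Push neg inside:  distribute neg over ∧ and collapse double neg
  Collect terms:  g(b) ∧ g(a) ∧ g(a) ∧ a ∧ a ∧ neg(g(g(g(a) ∧ g(a))))
  Sort arguments:  a ∧ a ∧ g(a) ∧ g(a) ∧ g(b) ∧ neg(g(g(g(a) ∧ g(a))))
Right:  (a ∧ e) ∧ neg(g(g(g(neg(neg(a))) ∧ g(neg(neg(a)))))) ∧ g(neg(neg(a))) ∧ neg(neg(g(neg(neg(a))))) ∧ neg(neg((g(a) ∧ neg(neg(b))) ∧ neg((a ∧ b) ∧ neg(a)))) ∧ a
  Push neg inside:  distribute neg over ∧ and collapse double neg
  Cancel:  b cancels
  Collect:  a ∧ a ∧ neg(g(g(g(a) ∧ g(a)))) ∧ g(a) ∧ g(a) ∧ g(a)
  Sort:  a ∧ a ∧ g(a) ∧ g(a) ∧ g(a) ∧ neg(g(g(g(a) ∧ g(a))))

Answer: no — a ∧ a ∧ g(a) ∧ g(a) ∧ g(b) ∧ neg(g(g(g(a) ∧ g(a)))) vs a ∧ a ∧ g(a) ∧ g(a) ∧ g(a) ∧ neg(g(g(g(a) ∧ g(a))))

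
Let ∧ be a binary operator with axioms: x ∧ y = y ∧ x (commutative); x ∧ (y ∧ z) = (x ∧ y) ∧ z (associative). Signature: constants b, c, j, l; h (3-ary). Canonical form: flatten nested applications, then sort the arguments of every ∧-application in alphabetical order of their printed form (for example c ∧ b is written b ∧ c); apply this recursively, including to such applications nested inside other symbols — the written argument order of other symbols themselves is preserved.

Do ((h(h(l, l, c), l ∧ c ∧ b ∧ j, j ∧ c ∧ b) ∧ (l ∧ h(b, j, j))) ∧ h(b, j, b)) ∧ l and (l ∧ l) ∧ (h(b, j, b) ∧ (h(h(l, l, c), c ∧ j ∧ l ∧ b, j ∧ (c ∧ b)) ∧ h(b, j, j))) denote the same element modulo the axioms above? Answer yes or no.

Answer: yes — both canonical forms are h(b, j, b) ∧ h(b, j, j) ∧ h(h(l, l, c), b ∧ c ∧ j ∧ l, b ∧ c ∧ j) ∧ l ∧ l

Derivation:
Left:  ((h(h(l, l, c), l ∧ c ∧ b ∧ j, j ∧ c ∧ b) ∧ (l ∧ h(b, j, j))) ∧ h(b, j, b)) ∧ l
  Un-nest:  h(h(l, l, c), l ∧ c ∧ b ∧ j, j ∧ c ∧ b) ∧ l ∧ h(b, j, j) ∧ h(b, j, b) ∧ l
  Inside:  h(h(l, l, c), l ∧ c ∧ b ∧ j, j ∧ c ∧ b)  →  h(h(l, l, c), b ∧ c ∧ j ∧ l, b ∧ c ∧ j)
  Sort:  h(b, j, b) ∧ h(b, j, j) ∧ h(h(l, l, c), b ∧ c ∧ j ∧ l, b ∧ c ∧ j) ∧ l ∧ l
Right:  (l ∧ l) ∧ (h(b, j, b) ∧ (h(h(l, l, c), c ∧ j ∧ l ∧ b, j ∧ (c ∧ b)) ∧ h(b, j, j)))
  Un-nest:  l ∧ l ∧ h(b, j, b) ∧ h(h(l, l, c), c ∧ j ∧ l ∧ b, j ∧ (c ∧ b)) ∧ h(b, j, j)
  Canonicalize subterm:  h(h(l, l, c), c ∧ j ∧ l ∧ b, j ∧ (c ∧ b))  →  h(h(l, l, c), b ∧ c ∧ j ∧ l, b ∧ c ∧ j)
  Sort arguments:  h(b, j, b) ∧ h(b, j, j) ∧ h(h(l, l, c), b ∧ c ∧ j ∧ l, b ∧ c ∧ j) ∧ l ∧ l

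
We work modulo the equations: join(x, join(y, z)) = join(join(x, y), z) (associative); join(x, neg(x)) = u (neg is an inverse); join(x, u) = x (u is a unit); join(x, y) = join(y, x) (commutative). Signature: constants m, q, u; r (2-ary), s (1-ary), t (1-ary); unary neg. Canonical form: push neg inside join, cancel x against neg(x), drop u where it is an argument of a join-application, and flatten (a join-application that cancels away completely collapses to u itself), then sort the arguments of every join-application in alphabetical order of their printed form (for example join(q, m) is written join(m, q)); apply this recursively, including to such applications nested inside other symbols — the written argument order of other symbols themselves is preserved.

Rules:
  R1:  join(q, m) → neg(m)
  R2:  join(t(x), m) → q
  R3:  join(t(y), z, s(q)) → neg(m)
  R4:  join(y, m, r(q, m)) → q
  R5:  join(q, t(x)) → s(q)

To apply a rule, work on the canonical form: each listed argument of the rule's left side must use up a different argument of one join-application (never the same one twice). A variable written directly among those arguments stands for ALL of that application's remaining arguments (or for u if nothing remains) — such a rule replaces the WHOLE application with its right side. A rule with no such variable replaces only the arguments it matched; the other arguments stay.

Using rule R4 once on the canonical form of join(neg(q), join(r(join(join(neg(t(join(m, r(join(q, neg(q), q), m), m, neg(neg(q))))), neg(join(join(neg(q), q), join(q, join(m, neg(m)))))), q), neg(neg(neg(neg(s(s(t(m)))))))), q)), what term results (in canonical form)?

Answer: r(neg(t(q)), s(s(t(m))))

Derivation:
Canonical form:  r(neg(t(join(m, m, q, r(q, m)))), s(s(t(m))))
Apply R4:  consuming m, r(q, m);  y := join(m, q)
The variable takes the whole remainder — replace the entire application.
New term:  r(neg(t(q)), s(s(t(m))))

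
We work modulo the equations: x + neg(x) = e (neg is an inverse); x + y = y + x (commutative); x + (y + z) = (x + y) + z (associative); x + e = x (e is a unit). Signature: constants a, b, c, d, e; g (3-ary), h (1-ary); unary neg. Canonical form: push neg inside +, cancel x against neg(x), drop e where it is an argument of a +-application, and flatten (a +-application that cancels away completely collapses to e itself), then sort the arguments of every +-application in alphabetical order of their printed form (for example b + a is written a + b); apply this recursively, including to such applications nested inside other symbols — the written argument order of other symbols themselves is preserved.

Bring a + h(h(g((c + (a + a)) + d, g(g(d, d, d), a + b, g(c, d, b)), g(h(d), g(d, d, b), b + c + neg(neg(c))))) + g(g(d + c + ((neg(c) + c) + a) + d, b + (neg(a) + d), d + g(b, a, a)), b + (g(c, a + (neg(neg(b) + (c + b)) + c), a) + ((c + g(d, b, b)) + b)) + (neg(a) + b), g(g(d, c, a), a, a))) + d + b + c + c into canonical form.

Answer: a + b + c + c + d + h(g(g(a + c + d + d, b + d + neg(a), d + g(b, a, a)), b + b + b + c + g(c, a, a) + g(d, b, b) + neg(a), g(g(d, c, a), a, a)) + h(g(a + a + c + d, g(g(d, d, d), a + b, g(c, d, b)), g(h(d), g(d, d, b), b + c + c))))

Derivation:
Push neg inside:  distribute neg over + and collapse double neg
Collect terms:  a + h(g(g(a + c + d + d, b + d + neg(a), d + g(b, a, a)), b + b + b + c + g(c, a, a) + g(d, b, b) + neg(a), g(g(d, c, a), a, a)) + h(g(a + a + c + d, g(g(d, d, d), a + b, g(c, d, b)), g(h(d), g(d, d, b), b + c + c)))) + d + b + c + c
Sort:  a + b + c + c + d + h(g(g(a + c + d + d, b + d + neg(a), d + g(b, a, a)), b + b + b + c + g(c, a, a) + g(d, b, b) + neg(a), g(g(d, c, a), a, a)) + h(g(a + a + c + d, g(g(d, d, d), a + b, g(c, d, b)), g(h(d), g(d, d, b), b + c + c))))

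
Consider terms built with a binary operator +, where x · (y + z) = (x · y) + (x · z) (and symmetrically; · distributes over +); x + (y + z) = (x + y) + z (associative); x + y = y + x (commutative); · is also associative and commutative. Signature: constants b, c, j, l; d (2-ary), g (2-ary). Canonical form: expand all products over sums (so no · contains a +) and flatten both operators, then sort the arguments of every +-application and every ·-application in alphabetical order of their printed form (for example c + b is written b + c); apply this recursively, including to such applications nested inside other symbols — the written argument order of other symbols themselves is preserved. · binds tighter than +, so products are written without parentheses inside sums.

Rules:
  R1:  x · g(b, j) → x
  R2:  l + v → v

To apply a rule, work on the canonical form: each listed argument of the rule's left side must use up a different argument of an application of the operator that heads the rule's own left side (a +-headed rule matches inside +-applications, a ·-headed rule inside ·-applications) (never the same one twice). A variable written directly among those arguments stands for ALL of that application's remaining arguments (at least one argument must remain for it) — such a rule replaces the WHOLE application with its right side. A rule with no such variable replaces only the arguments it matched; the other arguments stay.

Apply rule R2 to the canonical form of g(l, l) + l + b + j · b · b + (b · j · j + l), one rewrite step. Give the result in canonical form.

Answer: b + b · b · j + b · j · j + g(l, l) + l

Derivation:
Canonical form:  b + b · b · j + b · j · j + g(l, l) + l + l
R2 matches:  uses l;  v := b + b · b · j + b · j · j + g(l, l) + l
The extension variable absorbs all remaining arguments, so the whole application is rewritten.
New term:  b + b · b · j + b · j · j + g(l, l) + l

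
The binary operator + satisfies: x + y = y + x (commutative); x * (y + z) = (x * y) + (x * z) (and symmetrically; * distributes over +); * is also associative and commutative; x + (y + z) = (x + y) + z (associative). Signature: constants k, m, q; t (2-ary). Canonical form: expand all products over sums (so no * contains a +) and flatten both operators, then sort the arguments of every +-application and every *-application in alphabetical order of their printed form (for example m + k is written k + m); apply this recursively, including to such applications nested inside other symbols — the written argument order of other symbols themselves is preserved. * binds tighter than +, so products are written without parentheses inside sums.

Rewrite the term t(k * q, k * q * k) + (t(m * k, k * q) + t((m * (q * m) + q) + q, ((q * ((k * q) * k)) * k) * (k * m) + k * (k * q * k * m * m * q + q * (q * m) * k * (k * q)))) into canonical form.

Expand products over sums:  t(k * q, k * k * q) + t(k * m, k * q) + t(m * m * q + q + q, k * k * k * k * m * q * q + k * k * k * m * m * q * q + k * k * k * m * q * q * q)
Sort:  t(k * m, k * q) + t(k * q, k * k * q) + t(m * m * q + q + q, k * k * k * k * m * q * q + k * k * k * m * m * q * q + k * k * k * m * q * q * q)

Answer: t(k * m, k * q) + t(k * q, k * k * q) + t(m * m * q + q + q, k * k * k * k * m * q * q + k * k * k * m * m * q * q + k * k * k * m * q * q * q)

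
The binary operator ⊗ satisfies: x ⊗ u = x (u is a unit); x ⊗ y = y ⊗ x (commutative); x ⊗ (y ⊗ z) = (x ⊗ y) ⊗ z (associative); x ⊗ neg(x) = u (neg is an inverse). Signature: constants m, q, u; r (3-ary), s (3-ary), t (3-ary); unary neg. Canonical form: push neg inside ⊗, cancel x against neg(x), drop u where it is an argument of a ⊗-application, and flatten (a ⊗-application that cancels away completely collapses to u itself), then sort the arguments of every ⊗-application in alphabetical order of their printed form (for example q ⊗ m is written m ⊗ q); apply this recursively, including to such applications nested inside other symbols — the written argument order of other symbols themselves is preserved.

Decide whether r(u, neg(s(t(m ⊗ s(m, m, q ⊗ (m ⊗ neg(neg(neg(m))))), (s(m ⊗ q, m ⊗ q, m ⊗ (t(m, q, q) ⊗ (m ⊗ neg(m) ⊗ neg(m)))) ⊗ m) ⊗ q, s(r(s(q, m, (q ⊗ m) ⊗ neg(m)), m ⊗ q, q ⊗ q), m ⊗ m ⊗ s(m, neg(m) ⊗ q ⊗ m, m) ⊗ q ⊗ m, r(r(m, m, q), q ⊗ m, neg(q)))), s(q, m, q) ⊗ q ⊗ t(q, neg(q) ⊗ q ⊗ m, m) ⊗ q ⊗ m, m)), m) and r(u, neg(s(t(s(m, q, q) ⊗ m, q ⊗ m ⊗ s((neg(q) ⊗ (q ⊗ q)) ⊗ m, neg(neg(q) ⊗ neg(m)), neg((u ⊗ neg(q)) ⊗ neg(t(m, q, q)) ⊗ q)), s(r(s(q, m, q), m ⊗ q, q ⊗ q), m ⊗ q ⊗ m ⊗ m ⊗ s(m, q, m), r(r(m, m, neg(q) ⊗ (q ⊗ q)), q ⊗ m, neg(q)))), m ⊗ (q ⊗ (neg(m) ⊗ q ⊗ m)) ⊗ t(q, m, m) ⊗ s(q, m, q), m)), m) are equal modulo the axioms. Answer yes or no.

Answer: no — r(u, neg(s(t(m ⊗ s(m, m, q), m ⊗ q ⊗ s(m ⊗ q, m ⊗ q, t(m, q, q)), s(r(s(q, m, q), m ⊗ q, q ⊗ q), m ⊗ m ⊗ m ⊗ q ⊗ s(m, q, m), r(r(m, m, q), m ⊗ q, neg(q)))), m ⊗ q ⊗ q ⊗ s(q, m, q) ⊗ t(q, m, m), m)), m) vs r(u, neg(s(t(m ⊗ s(m, q, q), m ⊗ q ⊗ s(m ⊗ q, m ⊗ q, t(m, q, q)), s(r(s(q, m, q), m ⊗ q, q ⊗ q), m ⊗ m ⊗ m ⊗ q ⊗ s(m, q, m), r(r(m, m, q), m ⊗ q, neg(q)))), m ⊗ q ⊗ q ⊗ s(q, m, q) ⊗ t(q, m, m), m)), m)

Derivation:
Left:  r(u, neg(s(t(m ⊗ s(m, m, q ⊗ (m ⊗ neg(neg(neg(m))))), (s(m ⊗ q, m ⊗ q, m ⊗ (t(m, q, q) ⊗ (m ⊗ neg(m) ⊗ neg(m)))) ⊗ m) ⊗ q, s(r(s(q, m, (q ⊗ m) ⊗ neg(m)), m ⊗ q, q ⊗ q), m ⊗ m ⊗ s(m, neg(m) ⊗ q ⊗ m, m) ⊗ q ⊗ m, r(r(m, m, q), q ⊗ m, neg(q)))), s(q, m, q) ⊗ q ⊗ t(q, neg(q) ⊗ q ⊗ m, m) ⊗ q ⊗ m, m)), m)
  Focus inside:  (s(m ⊗ q, m ⊗ q, m ⊗ (t(m, q, q) ⊗ (m ⊗ neg(m) ⊗ neg(m)))) ⊗ m) ⊗ q
  Collect:  s(m ⊗ q, m ⊗ q, t(m, q, q)) ⊗ m ⊗ q
  Sort:  m ⊗ q ⊗ s(m ⊗ q, m ⊗ q, t(m, q, q))
  Put back:  r(u, neg(s(t(m ⊗ s(m, m, q), m ⊗ q ⊗ s(m ⊗ q, m ⊗ q, t(m, q, q)), s(r(s(q, m, q), m ⊗ q, q ⊗ q), m ⊗ m ⊗ m ⊗ q ⊗ s(m, q, m), r(r(m, m, q), m ⊗ q, neg(q)))), m ⊗ q ⊗ q ⊗ s(q, m, q) ⊗ t(q, m, m), m)), m)
Right:  r(u, neg(s(t(s(m, q, q) ⊗ m, q ⊗ m ⊗ s((neg(q) ⊗ (q ⊗ q)) ⊗ m, neg(neg(q) ⊗ neg(m)), neg((u ⊗ neg(q)) ⊗ neg(t(m, q, q)) ⊗ q)), s(r(s(q, m, q), m ⊗ q, q ⊗ q), m ⊗ q ⊗ m ⊗ m ⊗ s(m, q, m), r(r(m, m, neg(q) ⊗ (q ⊗ q)), q ⊗ m, neg(q)))), m ⊗ (q ⊗ (neg(m) ⊗ q ⊗ m)) ⊗ t(q, m, m) ⊗ s(q, m, q), m)), m)
  Work inside:  q ⊗ m ⊗ s((neg(q) ⊗ (q ⊗ q)) ⊗ m, neg(neg(q) ⊗ neg(m)), neg((u ⊗ neg(q)) ⊗ neg(t(m, q, q)) ⊗ q))
  Push neg inside:  distribute neg over ⊗ and collapse double neg
  Collect terms:  q ⊗ m ⊗ s(m ⊗ q, m ⊗ q, t(m, q, q))
  Order the arguments:  m ⊗ q ⊗ s(m ⊗ q, m ⊗ q, t(m, q, q))
  Rebuild:  r(u, neg(s(t(m ⊗ s(m, q, q), m ⊗ q ⊗ s(m ⊗ q, m ⊗ q, t(m, q, q)), s(r(s(q, m, q), m ⊗ q, q ⊗ q), m ⊗ m ⊗ m ⊗ q ⊗ s(m, q, m), r(r(m, m, q), m ⊗ q, neg(q)))), m ⊗ q ⊗ q ⊗ s(q, m, q) ⊗ t(q, m, m), m)), m)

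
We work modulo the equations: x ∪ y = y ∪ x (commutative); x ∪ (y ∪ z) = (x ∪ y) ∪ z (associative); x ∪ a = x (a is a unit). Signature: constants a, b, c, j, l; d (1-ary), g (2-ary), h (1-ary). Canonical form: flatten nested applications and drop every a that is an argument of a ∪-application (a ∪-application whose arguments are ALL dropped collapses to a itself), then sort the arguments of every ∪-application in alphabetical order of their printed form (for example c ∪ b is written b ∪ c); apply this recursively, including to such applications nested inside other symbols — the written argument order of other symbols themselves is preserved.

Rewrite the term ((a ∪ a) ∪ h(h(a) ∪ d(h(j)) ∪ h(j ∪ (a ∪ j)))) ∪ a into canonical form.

Answer: h(d(h(j)) ∪ h(a) ∪ h(j ∪ j))

Derivation:
Un-nest:  a ∪ a ∪ h(h(a) ∪ d(h(j)) ∪ h(j ∪ (a ∪ j))) ∪ a
Canonicalize subterm:  h(h(a) ∪ d(h(j)) ∪ h(j ∪ (a ∪ j)))  →  h(d(h(j)) ∪ h(a) ∪ h(j ∪ j))
Units out:  drop a (×3)
Sort:  h(d(h(j)) ∪ h(a) ∪ h(j ∪ j))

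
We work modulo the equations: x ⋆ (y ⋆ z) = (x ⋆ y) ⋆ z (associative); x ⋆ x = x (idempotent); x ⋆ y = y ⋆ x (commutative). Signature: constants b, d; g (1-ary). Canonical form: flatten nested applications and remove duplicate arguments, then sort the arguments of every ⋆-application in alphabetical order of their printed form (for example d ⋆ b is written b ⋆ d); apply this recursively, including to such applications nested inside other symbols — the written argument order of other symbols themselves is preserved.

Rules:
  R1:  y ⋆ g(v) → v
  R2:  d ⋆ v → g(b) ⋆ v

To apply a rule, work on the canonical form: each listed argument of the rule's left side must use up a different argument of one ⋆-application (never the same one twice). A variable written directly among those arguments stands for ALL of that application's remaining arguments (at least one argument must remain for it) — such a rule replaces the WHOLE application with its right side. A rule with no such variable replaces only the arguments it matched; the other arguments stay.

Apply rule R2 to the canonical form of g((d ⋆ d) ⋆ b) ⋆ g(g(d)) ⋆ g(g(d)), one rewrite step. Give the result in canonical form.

Answer: g(b ⋆ g(b)) ⋆ g(g(d))

Derivation:
Canonical form:  g(b ⋆ d) ⋆ g(g(d))
R2 matches:  uses d;  v := b
Every leftover argument binds to the variable; the entire application is replaced.
New term:  g(b ⋆ g(b)) ⋆ g(g(d))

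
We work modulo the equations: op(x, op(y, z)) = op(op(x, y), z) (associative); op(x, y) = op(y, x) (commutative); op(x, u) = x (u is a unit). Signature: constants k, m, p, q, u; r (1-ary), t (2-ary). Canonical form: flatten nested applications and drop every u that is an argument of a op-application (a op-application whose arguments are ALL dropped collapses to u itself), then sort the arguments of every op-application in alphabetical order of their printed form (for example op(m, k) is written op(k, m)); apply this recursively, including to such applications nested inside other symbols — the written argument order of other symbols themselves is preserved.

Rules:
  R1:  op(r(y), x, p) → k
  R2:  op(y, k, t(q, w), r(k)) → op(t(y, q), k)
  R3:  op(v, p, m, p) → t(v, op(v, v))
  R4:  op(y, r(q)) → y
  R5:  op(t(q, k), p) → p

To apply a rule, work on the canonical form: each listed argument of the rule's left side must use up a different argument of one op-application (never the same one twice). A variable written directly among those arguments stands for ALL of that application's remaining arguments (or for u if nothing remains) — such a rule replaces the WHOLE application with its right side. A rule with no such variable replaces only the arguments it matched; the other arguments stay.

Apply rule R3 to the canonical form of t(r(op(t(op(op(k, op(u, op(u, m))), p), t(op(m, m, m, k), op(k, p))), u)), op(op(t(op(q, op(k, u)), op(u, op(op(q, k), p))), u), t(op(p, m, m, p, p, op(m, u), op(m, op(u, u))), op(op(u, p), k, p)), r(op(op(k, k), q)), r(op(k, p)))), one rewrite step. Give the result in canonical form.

Canonical form:  t(r(t(op(k, m, p), t(op(k, m, m, m), op(k, p)))), op(r(op(k, k, q)), r(op(k, p)), t(op(k, q), op(k, p, q)), t(op(m, m, m, m, p, p, p), op(k, p, p))))
Apply R3:  consuming m, p, p;  v := op(m, m, m, p)
The variable takes the whole remainder — replace the entire application.
Giving:  t(r(t(op(k, m, p), t(op(k, m, m, m), op(k, p)))), op(r(op(k, k, q)), r(op(k, p)), t(op(k, q), op(k, p, q)), t(t(op(m, m, m, p), op(m, m, m, m, m, m, p, p)), op(k, p, p))))

Answer: t(r(t(op(k, m, p), t(op(k, m, m, m), op(k, p)))), op(r(op(k, k, q)), r(op(k, p)), t(op(k, q), op(k, p, q)), t(t(op(m, m, m, p), op(m, m, m, m, m, m, p, p)), op(k, p, p))))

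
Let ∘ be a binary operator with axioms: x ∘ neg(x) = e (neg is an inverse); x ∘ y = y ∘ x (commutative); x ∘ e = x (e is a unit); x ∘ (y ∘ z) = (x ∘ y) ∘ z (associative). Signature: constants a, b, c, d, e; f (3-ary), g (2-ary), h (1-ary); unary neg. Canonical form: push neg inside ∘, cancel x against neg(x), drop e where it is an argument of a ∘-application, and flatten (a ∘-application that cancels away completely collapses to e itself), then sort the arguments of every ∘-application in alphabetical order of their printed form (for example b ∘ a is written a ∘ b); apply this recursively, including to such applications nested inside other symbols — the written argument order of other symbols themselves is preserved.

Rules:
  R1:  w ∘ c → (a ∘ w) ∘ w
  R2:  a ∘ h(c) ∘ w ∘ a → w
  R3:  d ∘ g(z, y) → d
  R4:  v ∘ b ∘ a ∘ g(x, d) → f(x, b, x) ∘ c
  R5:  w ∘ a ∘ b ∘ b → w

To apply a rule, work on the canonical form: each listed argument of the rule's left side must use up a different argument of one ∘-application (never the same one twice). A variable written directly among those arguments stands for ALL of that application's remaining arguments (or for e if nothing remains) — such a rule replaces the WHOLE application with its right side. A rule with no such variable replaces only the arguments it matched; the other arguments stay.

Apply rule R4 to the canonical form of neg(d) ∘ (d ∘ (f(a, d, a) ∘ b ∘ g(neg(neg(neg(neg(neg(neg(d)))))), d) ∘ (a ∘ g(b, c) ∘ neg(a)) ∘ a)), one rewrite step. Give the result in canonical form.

Canonical form:  a ∘ b ∘ f(a, d, a) ∘ g(b, c) ∘ g(d, d)
R4 matches:  uses a, b, g(d, d);  v := f(a, d, a) ∘ g(b, c), x := d
The extension variable absorbs all remaining arguments, so the whole application is rewritten.
Result:  c ∘ f(d, b, d)

Answer: c ∘ f(d, b, d)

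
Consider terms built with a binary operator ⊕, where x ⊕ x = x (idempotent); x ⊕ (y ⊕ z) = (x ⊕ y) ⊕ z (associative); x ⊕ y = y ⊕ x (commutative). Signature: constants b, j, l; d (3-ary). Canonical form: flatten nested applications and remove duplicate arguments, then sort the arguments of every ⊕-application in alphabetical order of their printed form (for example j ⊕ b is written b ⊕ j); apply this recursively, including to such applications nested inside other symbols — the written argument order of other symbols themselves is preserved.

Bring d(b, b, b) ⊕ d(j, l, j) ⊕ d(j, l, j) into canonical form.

Answer: d(b, b, b) ⊕ d(j, l, j)

Derivation:
Deduplicate:  drop duplicate d(j, l, j)
Sort arguments:  d(b, b, b) ⊕ d(j, l, j)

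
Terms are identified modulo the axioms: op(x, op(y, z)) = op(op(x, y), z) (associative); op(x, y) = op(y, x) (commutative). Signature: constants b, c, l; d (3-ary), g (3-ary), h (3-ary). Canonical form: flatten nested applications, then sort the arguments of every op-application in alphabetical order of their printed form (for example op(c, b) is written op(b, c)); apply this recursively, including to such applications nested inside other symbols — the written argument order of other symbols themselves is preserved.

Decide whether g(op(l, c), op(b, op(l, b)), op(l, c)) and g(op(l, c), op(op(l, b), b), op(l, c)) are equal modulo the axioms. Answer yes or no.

Left:  g(op(l, c), op(b, op(l, b)), op(l, c))
  Work inside:  op(b, op(l, b))
  Un-nest:  op(b, l, b)
  Sort arguments:  op(b, b, l)
  Rebuild:  g(op(c, l), op(b, b, l), op(c, l))
Right:  g(op(l, c), op(op(l, b), b), op(l, c))
  Focus inside:  op(op(l, b), b)
  Merge nested applications:  op(l, b, b)
  Order the arguments:  op(b, b, l)
  Put back:  g(op(c, l), op(b, b, l), op(c, l))

Answer: yes — both canonical forms are g(op(c, l), op(b, b, l), op(c, l))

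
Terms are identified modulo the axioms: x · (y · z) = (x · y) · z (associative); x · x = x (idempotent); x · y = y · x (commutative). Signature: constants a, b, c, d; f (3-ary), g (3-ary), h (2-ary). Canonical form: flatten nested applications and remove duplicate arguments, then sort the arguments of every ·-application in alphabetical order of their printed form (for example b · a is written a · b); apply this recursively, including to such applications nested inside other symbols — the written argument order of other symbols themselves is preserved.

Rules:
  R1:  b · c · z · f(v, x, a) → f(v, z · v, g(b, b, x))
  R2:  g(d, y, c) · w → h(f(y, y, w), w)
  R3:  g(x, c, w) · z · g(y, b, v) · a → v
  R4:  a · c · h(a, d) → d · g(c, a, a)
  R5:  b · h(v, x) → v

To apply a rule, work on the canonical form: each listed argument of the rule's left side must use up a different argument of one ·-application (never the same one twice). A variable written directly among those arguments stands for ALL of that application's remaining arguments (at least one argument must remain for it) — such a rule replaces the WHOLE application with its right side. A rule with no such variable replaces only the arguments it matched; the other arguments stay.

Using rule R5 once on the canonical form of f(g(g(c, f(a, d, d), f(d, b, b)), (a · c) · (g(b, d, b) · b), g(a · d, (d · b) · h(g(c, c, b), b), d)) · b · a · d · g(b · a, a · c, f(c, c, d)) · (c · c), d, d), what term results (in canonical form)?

Canonical form:  f(a · b · c · d · g(a · b, a · c, f(c, c, d)) · g(g(c, f(a, d, d), f(d, b, b)), a · b · c · g(b, d, b), g(a · d, b · d · h(g(c, c, b), b), d)), d, d)
Match R5:  consume b, h(g(c, c, b), b);  v := g(c, c, b), x := b
Giving:  f(a · b · c · d · g(a · b, a · c, f(c, c, d)) · g(g(c, f(a, d, d), f(d, b, b)), a · b · c · g(b, d, b), g(a · d, d · g(c, c, b), d)), d, d)

Answer: f(a · b · c · d · g(a · b, a · c, f(c, c, d)) · g(g(c, f(a, d, d), f(d, b, b)), a · b · c · g(b, d, b), g(a · d, d · g(c, c, b), d)), d, d)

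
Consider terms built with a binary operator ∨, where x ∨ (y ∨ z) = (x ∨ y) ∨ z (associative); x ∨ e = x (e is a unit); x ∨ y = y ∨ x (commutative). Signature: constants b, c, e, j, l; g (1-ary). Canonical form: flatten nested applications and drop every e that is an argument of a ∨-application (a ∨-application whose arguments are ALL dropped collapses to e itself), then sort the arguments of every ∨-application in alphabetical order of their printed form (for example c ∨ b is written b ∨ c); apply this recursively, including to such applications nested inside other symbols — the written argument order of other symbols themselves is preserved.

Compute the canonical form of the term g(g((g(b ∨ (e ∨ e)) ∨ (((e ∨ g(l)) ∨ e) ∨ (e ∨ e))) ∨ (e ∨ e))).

Answer: g(g(g(b) ∨ g(l)))

Derivation:
Work inside:  (g(b ∨ (e ∨ e)) ∨ (((e ∨ g(l)) ∨ e) ∨ (e ∨ e))) ∨ (e ∨ e)
Flatten:  g(b ∨ (e ∨ e)) ∨ e ∨ g(l) ∨ e ∨ e ∨ e ∨ e ∨ e
Inside:  g(b ∨ (e ∨ e))  →  g(b)
Drop the unit:  drop e (×6)
Sort:  g(b) ∨ g(l)
Rebuild:  g(g(g(b) ∨ g(l)))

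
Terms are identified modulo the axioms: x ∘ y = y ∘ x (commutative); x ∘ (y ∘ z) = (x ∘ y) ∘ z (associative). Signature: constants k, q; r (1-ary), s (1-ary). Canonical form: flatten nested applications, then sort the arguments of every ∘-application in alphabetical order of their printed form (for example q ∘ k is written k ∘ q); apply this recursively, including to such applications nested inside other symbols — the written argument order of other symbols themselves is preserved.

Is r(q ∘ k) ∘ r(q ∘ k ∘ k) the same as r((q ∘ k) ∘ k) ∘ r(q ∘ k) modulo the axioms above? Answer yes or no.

Left:  r(q ∘ k) ∘ r(q ∘ k ∘ k)
  Simplify inside:  r(q ∘ k)  →  r(k ∘ q)
  Inside:  r(q ∘ k ∘ k)  →  r(k ∘ k ∘ q)
  Sort arguments:  r(k ∘ k ∘ q) ∘ r(k ∘ q)
Right:  r((q ∘ k) ∘ k) ∘ r(q ∘ k)
  Simplify inside:  r((q ∘ k) ∘ k)  →  r(k ∘ k ∘ q)
  Inside:  r(q ∘ k)  →  r(k ∘ q)
  Order the arguments:  r(k ∘ k ∘ q) ∘ r(k ∘ q)

Answer: yes — both canonical forms are r(k ∘ k ∘ q) ∘ r(k ∘ q)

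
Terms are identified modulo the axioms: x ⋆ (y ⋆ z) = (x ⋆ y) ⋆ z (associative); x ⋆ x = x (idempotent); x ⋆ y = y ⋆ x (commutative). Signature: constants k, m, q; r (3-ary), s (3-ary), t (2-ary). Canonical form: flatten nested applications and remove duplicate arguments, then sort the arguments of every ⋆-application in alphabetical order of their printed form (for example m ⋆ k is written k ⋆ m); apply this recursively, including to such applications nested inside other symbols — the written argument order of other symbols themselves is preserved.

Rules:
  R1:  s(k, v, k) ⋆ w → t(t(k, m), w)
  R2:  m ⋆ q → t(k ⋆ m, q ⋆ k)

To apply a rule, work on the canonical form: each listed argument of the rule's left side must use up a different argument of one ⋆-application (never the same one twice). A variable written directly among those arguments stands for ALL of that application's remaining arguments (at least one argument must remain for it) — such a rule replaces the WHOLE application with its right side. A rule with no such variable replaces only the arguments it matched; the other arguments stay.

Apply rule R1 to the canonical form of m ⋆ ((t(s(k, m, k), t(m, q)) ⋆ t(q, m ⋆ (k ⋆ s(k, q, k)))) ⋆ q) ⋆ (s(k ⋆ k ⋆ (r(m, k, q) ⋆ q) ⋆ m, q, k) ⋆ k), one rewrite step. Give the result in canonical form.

Answer: k ⋆ m ⋆ q ⋆ s(k ⋆ m ⋆ q ⋆ r(m, k, q), q, k) ⋆ t(q, t(t(k, m), k ⋆ m)) ⋆ t(s(k, m, k), t(m, q))

Derivation:
Canonical form:  k ⋆ m ⋆ q ⋆ s(k ⋆ m ⋆ q ⋆ r(m, k, q), q, k) ⋆ t(q, k ⋆ m ⋆ s(k, q, k)) ⋆ t(s(k, m, k), t(m, q))
Match R1:  consume s(k, q, k);  v := q, w := k ⋆ m
The variable takes the whole remainder — replace the entire application.
Giving:  k ⋆ m ⋆ q ⋆ s(k ⋆ m ⋆ q ⋆ r(m, k, q), q, k) ⋆ t(q, t(t(k, m), k ⋆ m)) ⋆ t(s(k, m, k), t(m, q))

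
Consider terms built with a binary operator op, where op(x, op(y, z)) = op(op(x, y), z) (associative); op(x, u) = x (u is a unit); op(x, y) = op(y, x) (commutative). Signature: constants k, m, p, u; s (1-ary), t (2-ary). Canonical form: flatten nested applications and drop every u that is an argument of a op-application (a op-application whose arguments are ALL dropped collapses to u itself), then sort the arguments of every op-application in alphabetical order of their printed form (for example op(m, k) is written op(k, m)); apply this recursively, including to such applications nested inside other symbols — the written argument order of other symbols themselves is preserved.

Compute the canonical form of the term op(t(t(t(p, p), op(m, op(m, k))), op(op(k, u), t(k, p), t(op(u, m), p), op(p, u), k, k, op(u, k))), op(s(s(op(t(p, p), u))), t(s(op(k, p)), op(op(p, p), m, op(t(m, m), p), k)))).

Answer: op(s(s(t(p, p))), t(s(op(k, p)), op(k, m, p, p, p, t(m, m))), t(t(t(p, p), op(k, m, m)), op(k, k, k, k, p, t(k, p), t(m, p))))

Derivation:
Un-nest:  op(t(t(t(p, p), op(m, op(m, k))), op(op(k, u), t(k, p), t(op(u, m), p), op(p, u), k, k, op(u, k))), s(s(op(t(p, p), u))), t(s(op(k, p)), op(op(p, p), m, op(t(m, m), p), k)))
Canonicalize subterm:  t(t(t(p, p), op(m, op(m, k))), op(op(k, u), t(k, p), t(op(u, m), p), op(p, u), k, k, op(u, k)))  →  t(t(t(p, p), op(k, m, m)), op(k, k, k, k, p, t(k, p), t(m, p)))
Simplify inside:  s(s(op(t(p, p), u)))  →  s(s(t(p, p)))
Inside:  t(s(op(k, p)), op(op(p, p), m, op(t(m, m), p), k))  →  t(s(op(k, p)), op(k, m, p, p, p, t(m, m)))
Order the arguments:  op(s(s(t(p, p))), t(s(op(k, p)), op(k, m, p, p, p, t(m, m))), t(t(t(p, p), op(k, m, m)), op(k, k, k, k, p, t(k, p), t(m, p))))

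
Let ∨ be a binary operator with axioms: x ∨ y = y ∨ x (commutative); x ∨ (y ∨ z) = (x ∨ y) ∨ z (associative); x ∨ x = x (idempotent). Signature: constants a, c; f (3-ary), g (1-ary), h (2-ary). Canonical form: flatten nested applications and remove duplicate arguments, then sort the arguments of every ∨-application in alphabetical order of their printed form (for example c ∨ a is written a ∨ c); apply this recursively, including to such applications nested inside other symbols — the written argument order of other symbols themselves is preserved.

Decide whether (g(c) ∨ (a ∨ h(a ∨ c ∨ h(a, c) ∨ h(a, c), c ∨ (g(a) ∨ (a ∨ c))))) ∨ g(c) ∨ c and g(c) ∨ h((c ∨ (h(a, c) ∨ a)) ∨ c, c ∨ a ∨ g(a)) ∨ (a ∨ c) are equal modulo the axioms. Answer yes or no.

Left:  (g(c) ∨ (a ∨ h(a ∨ c ∨ h(a, c) ∨ h(a, c), c ∨ (g(a) ∨ (a ∨ c))))) ∨ g(c) ∨ c
  Merge nested applications:  g(c) ∨ a ∨ h(a ∨ c ∨ h(a, c) ∨ h(a, c), c ∨ (g(a) ∨ (a ∨ c))) ∨ g(c) ∨ c
  Canonicalize subterm:  h(a ∨ c ∨ h(a, c) ∨ h(a, c), c ∨ (g(a) ∨ (a ∨ c)))  →  h(a ∨ c ∨ h(a, c), a ∨ c ∨ g(a))
  Drop duplicates:  drop duplicate g(c)
  Sort arguments:  a ∨ c ∨ g(c) ∨ h(a ∨ c ∨ h(a, c), a ∨ c ∨ g(a))
Right:  g(c) ∨ h((c ∨ (h(a, c) ∨ a)) ∨ c, c ∨ a ∨ g(a)) ∨ (a ∨ c)
  Merge nested applications:  g(c) ∨ h((c ∨ (h(a, c) ∨ a)) ∨ c, c ∨ a ∨ g(a)) ∨ a ∨ c
  Simplify inside:  h((c ∨ (h(a, c) ∨ a)) ∨ c, c ∨ a ∨ g(a))  →  h(a ∨ c ∨ h(a, c), a ∨ c ∨ g(a))
  Sort:  a ∨ c ∨ g(c) ∨ h(a ∨ c ∨ h(a, c), a ∨ c ∨ g(a))

Answer: yes — both canonical forms are a ∨ c ∨ g(c) ∨ h(a ∨ c ∨ h(a, c), a ∨ c ∨ g(a))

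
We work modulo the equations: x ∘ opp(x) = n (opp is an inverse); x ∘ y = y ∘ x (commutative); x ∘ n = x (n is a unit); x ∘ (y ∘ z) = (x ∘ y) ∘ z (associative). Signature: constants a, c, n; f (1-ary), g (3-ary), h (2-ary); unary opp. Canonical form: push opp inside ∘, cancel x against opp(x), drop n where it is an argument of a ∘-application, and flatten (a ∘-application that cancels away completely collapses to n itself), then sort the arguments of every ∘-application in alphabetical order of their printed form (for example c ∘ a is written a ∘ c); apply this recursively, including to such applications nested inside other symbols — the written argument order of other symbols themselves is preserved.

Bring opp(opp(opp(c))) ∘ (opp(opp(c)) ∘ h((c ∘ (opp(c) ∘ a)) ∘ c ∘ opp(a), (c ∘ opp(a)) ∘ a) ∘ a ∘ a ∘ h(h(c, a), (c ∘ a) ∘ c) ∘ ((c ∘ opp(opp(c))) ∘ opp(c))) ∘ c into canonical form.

Push opp inside:  distribute opp over ∘ and collapse double opp
Combine occurrences:  c ∘ c ∘ h(c, c) ∘ a ∘ a ∘ h(h(c, a), a ∘ c ∘ c)
Order the arguments:  a ∘ a ∘ c ∘ c ∘ h(c, c) ∘ h(h(c, a), a ∘ c ∘ c)

Answer: a ∘ a ∘ c ∘ c ∘ h(c, c) ∘ h(h(c, a), a ∘ c ∘ c)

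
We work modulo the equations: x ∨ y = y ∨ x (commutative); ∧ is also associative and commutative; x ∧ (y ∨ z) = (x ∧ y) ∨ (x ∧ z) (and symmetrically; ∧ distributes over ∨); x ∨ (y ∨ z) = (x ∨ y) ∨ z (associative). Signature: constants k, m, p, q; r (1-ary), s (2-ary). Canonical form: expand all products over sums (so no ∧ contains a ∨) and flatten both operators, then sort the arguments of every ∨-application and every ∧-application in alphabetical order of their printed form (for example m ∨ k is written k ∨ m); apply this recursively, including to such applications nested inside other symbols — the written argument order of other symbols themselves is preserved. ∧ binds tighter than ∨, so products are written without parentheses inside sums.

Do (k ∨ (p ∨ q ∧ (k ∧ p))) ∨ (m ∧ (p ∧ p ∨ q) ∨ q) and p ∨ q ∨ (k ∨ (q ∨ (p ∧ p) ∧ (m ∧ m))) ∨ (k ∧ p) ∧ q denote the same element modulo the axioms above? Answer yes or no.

Left:  (k ∨ (p ∨ q ∧ (k ∧ p))) ∨ (m ∧ (p ∧ p ∨ q) ∨ q)
  Expand:  k ∨ p ∨ k ∧ p ∧ q ∨ m ∧ p ∧ p ∨ m ∧ q ∨ q
  Sort arguments:  k ∨ k ∧ p ∧ q ∨ m ∧ p ∧ p ∨ m ∧ q ∨ p ∨ q
Right:  p ∨ q ∨ (k ∨ (q ∨ (p ∧ p) ∧ (m ∧ m))) ∨ (k ∧ p) ∧ q
  Merge nested applications:  p ∨ q ∨ k ∨ q ∨ m ∧ m ∧ p ∧ p ∨ k ∧ p ∧ q
  Sort:  k ∨ k ∧ p ∧ q ∨ m ∧ m ∧ p ∧ p ∨ p ∨ q ∨ q

Answer: no — k ∨ k ∧ p ∧ q ∨ m ∧ p ∧ p ∨ m ∧ q ∨ p ∨ q vs k ∨ k ∧ p ∧ q ∨ m ∧ m ∧ p ∧ p ∨ p ∨ q ∨ q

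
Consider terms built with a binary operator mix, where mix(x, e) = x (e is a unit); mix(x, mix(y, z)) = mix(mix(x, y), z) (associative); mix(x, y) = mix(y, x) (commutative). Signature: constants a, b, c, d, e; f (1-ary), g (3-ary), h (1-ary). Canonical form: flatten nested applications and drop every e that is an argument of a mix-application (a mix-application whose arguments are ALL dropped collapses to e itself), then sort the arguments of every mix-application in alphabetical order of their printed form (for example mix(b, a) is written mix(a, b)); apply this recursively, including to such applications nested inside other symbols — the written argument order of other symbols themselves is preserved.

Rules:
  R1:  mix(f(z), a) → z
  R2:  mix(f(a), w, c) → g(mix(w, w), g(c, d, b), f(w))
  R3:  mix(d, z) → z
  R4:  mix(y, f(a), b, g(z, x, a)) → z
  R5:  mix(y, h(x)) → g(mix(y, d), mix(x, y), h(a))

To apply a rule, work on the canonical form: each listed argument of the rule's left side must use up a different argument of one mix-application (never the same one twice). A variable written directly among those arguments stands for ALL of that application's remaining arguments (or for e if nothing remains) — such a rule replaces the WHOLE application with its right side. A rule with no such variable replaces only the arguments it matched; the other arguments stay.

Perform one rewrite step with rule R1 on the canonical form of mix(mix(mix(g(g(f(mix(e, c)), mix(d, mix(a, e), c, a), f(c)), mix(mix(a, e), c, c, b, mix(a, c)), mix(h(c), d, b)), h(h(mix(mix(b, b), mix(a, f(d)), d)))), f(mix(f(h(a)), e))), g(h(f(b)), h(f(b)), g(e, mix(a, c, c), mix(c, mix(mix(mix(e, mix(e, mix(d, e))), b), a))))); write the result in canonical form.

Answer: mix(f(f(h(a))), g(g(f(c), mix(a, a, c, d), f(c)), mix(a, a, b, c, c, c), mix(b, d, h(c))), g(h(f(b)), h(f(b)), g(e, mix(a, c, c), mix(a, b, c, d))), h(h(mix(b, b, d, d))))

Derivation:
Canonical form:  mix(f(f(h(a))), g(g(f(c), mix(a, a, c, d), f(c)), mix(a, a, b, c, c, c), mix(b, d, h(c))), g(h(f(b)), h(f(b)), g(e, mix(a, c, c), mix(a, b, c, d))), h(h(mix(a, b, b, d, f(d)))))
Match R1:  consume a, f(d);  z := d
New term:  mix(f(f(h(a))), g(g(f(c), mix(a, a, c, d), f(c)), mix(a, a, b, c, c, c), mix(b, d, h(c))), g(h(f(b)), h(f(b)), g(e, mix(a, c, c), mix(a, b, c, d))), h(h(mix(b, b, d, d))))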